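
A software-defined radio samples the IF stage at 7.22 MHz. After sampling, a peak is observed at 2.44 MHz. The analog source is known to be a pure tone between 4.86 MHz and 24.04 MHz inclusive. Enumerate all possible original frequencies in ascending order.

Frequencies that alias to 2.44 MHz are k·fs ± 2.44 MHz for integer k ≥ 0.
k=0: 2.44 MHz.
k=1: 4.78 MHz, 9.66 MHz.
k=2: 12 MHz, 16.88 MHz.
k=3: 19.22 MHz, 24.1 MHz.
k=4: 26.44 MHz, 31.32 MHz.
Within [4.86 MHz, 24.04 MHz]: 9.66 MHz, 12 MHz, 16.88 MHz, 19.22 MHz.

9.66 MHz, 12 MHz, 16.88 MHz, 19.22 MHz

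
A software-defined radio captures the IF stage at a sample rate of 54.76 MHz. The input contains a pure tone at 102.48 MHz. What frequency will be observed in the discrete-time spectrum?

7.04 MHz

102.48 MHz mod fs = 47.72 MHz.
47.72 MHz > fs/2 = 27.38 MHz, folds to fs − 47.72 MHz = 7.04 MHz.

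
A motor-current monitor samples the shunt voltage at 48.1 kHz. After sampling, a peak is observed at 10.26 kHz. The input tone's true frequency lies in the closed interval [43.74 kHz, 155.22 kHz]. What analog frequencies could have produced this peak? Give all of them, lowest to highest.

Frequencies that alias to 10.26 kHz are k·fs ± 10.26 kHz for integer k ≥ 0.
k=0: 10.26 kHz.
k=1: 37.84 kHz, 58.36 kHz.
k=2: 85.94 kHz, 106.46 kHz.
k=3: 134.04 kHz, 154.56 kHz.
k=4: 182.14 kHz, 202.66 kHz.
Within [43.74 kHz, 155.22 kHz]: 58.36 kHz, 85.94 kHz, 106.46 kHz, 134.04 kHz, 154.56 kHz.

58.36 kHz, 85.94 kHz, 106.46 kHz, 134.04 kHz, 154.56 kHz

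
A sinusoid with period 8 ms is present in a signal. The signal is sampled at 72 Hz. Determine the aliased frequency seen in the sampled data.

T = 8 ms → f = 1/T = 125 Hz.
125 Hz mod fs = 53 Hz.
53 Hz > fs/2 = 36 Hz, folds to fs − 53 Hz = 19 Hz.

19 Hz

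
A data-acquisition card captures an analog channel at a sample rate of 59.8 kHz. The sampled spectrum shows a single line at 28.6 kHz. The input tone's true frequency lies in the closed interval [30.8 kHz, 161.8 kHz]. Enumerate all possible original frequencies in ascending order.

Frequencies that alias to 28.6 kHz are k·fs ± 28.6 kHz for integer k ≥ 0.
k=0: 28.6 kHz.
k=1: 31.2 kHz, 88.4 kHz.
k=2: 91 kHz, 148.2 kHz.
k=3: 150.8 kHz, 208 kHz.
k=4: 210.6 kHz, 267.8 kHz.
Within [30.8 kHz, 161.8 kHz]: 31.2 kHz, 88.4 kHz, 91 kHz, 148.2 kHz, 150.8 kHz.

31.2 kHz, 88.4 kHz, 91 kHz, 148.2 kHz, 150.8 kHz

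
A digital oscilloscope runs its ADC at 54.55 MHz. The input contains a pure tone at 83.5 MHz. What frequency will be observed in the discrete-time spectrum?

25.6 MHz

83.5 MHz mod fs = 28.95 MHz.
28.95 MHz > fs/2 = 27.275 MHz, folds to fs − 28.95 MHz = 25.6 MHz.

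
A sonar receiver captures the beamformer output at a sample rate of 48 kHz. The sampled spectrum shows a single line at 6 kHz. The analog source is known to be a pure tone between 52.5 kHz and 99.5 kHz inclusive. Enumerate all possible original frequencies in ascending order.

Frequencies that alias to 6 kHz are k·fs ± 6 kHz for integer k ≥ 0.
k=0: 6 kHz.
k=1: 42 kHz, 54 kHz.
k=2: 90 kHz, 102 kHz.
k=3: 138 kHz, 150 kHz.
Within [52.5 kHz, 99.5 kHz]: 54 kHz, 90 kHz.

54 kHz, 90 kHz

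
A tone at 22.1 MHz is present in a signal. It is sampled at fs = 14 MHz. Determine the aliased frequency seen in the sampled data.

22.1 MHz mod fs = 8.1 MHz.
8.1 MHz > fs/2 = 7 MHz, folds to fs − 8.1 MHz = 5.9 MHz.

5.9 MHz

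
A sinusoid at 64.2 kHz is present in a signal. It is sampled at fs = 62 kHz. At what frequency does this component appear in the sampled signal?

64.2 kHz mod fs = 2.2 kHz.
2.2 kHz ≤ fs/2 = 31 kHz, appears at 2.2 kHz.

2.2 kHz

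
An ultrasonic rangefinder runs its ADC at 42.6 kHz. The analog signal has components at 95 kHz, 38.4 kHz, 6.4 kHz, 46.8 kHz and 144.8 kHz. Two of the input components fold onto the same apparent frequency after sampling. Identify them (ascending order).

38.4 kHz, 46.8 kHz

fs/2 = 21.3 kHz.
95 kHz mod fs = 9.8 kHz.
9.8 kHz ≤ fs/2 = 21.3 kHz, appears at 9.8 kHz.
38.4 kHz > fs/2 = 21.3 kHz, folds to fs − 38.4 kHz = 4.2 kHz.
6.4 kHz ≤ fs/2 = 21.3 kHz, passes unchanged.
46.8 kHz mod fs = 4.2 kHz.
4.2 kHz ≤ fs/2 = 21.3 kHz, appears at 4.2 kHz.
144.8 kHz mod fs = 17 kHz.
17 kHz ≤ fs/2 = 21.3 kHz, appears at 17 kHz.
38.4 kHz and 46.8 kHz both map to 4.2 kHz.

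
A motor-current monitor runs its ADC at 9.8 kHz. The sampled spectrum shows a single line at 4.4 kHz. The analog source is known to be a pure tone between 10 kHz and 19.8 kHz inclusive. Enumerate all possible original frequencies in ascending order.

Frequencies that alias to 4.4 kHz are k·fs ± 4.4 kHz for integer k ≥ 0.
k=0: 4.4 kHz.
k=1: 5.4 kHz, 14.2 kHz.
k=2: 15.2 kHz, 24 kHz.
k=3: 25 kHz, 33.8 kHz.
Within [10 kHz, 19.8 kHz]: 14.2 kHz, 15.2 kHz.

14.2 kHz, 15.2 kHz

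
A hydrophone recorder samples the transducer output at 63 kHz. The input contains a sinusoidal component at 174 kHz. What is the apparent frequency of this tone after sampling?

15 kHz

174 kHz mod fs = 48 kHz.
48 kHz > fs/2 = 31.5 kHz, folds to fs − 48 kHz = 15 kHz.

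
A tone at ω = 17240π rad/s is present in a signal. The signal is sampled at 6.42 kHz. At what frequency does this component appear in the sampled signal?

ω = 17240π rad/s → f = ω/(2π) = 8620 Hz = 8.62 kHz.
8.62 kHz mod fs = 2.2 kHz.
2.2 kHz ≤ fs/2 = 3.21 kHz, appears at 2.2 kHz.

2.2 kHz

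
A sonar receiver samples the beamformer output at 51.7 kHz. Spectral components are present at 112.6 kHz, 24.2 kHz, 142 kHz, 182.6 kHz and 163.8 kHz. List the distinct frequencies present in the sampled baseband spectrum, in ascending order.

8.7 kHz, 9.2 kHz, 13.1 kHz, 24.2 kHz

fs/2 = 25.85 kHz.
112.6 kHz mod fs = 9.2 kHz.
9.2 kHz ≤ fs/2 = 25.85 kHz, appears at 9.2 kHz.
24.2 kHz ≤ fs/2 = 25.85 kHz, passes unchanged.
142 kHz mod fs = 38.6 kHz.
38.6 kHz > fs/2 = 25.85 kHz, folds to fs − 38.6 kHz = 13.1 kHz.
182.6 kHz mod fs = 27.5 kHz.
27.5 kHz > fs/2 = 25.85 kHz, folds to fs − 27.5 kHz = 24.2 kHz.
163.8 kHz mod fs = 8.7 kHz.
8.7 kHz ≤ fs/2 = 25.85 kHz, appears at 8.7 kHz.
Distinct values: {8.7 kHz, 9.2 kHz, 13.1 kHz, 24.2 kHz}.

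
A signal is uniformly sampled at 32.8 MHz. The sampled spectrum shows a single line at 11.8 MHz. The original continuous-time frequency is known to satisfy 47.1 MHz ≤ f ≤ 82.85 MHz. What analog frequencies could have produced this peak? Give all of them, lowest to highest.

Frequencies that alias to 11.8 MHz are k·fs ± 11.8 MHz for integer k ≥ 0.
k=0: 11.8 MHz.
k=1: 21 MHz, 44.6 MHz.
k=2: 53.8 MHz, 77.4 MHz.
k=3: 86.6 MHz, 110.2 MHz.
Within [47.1 MHz, 82.85 MHz]: 53.8 MHz, 77.4 MHz.

53.8 MHz, 77.4 MHz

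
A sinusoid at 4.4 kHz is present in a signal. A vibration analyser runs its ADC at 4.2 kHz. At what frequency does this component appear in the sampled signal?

4.4 kHz mod fs = 0.2 kHz.
0.2 kHz ≤ fs/2 = 2.1 kHz, appears at 0.2 kHz.

0.2 kHz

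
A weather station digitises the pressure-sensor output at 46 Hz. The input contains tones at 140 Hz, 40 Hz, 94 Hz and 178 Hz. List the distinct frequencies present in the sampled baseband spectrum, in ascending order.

fs/2 = 23 Hz.
140 Hz mod fs = 2 Hz.
2 Hz ≤ fs/2 = 23 Hz, appears at 2 Hz.
40 Hz > fs/2 = 23 Hz, folds to fs − 40 Hz = 6 Hz.
94 Hz mod fs = 2 Hz.
2 Hz ≤ fs/2 = 23 Hz, appears at 2 Hz.
178 Hz mod fs = 40 Hz.
40 Hz > fs/2 = 23 Hz, folds to fs − 40 Hz = 6 Hz.
Distinct values: {2 Hz, 6 Hz}.

2 Hz, 6 Hz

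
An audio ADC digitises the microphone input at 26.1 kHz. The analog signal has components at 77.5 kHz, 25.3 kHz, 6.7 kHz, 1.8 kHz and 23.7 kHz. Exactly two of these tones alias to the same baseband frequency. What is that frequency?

fs/2 = 13.05 kHz.
77.5 kHz mod fs = 25.3 kHz.
25.3 kHz > fs/2 = 13.05 kHz, folds to fs − 25.3 kHz = 0.8 kHz.
25.3 kHz > fs/2 = 13.05 kHz, folds to fs − 25.3 kHz = 0.8 kHz.
6.7 kHz ≤ fs/2 = 13.05 kHz, passes unchanged.
1.8 kHz ≤ fs/2 = 13.05 kHz, passes unchanged.
23.7 kHz > fs/2 = 13.05 kHz, folds to fs − 23.7 kHz = 2.4 kHz.
25.3 kHz and 77.5 kHz both map to 0.8 kHz.

0.8 kHz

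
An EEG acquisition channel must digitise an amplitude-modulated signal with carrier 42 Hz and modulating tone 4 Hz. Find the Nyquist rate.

92 Hz

AM sidebands sit at fc ± fm = 38 Hz and 46 Hz.
Highest-frequency component: 46 Hz.
Nyquist rate = 2 × 46 Hz = 92 Hz.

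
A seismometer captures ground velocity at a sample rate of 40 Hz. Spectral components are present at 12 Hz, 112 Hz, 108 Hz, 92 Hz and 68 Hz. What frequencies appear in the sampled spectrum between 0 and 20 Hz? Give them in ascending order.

fs/2 = 20 Hz.
12 Hz ≤ fs/2 = 20 Hz, passes unchanged.
112 Hz mod fs = 32 Hz.
32 Hz > fs/2 = 20 Hz, folds to fs − 32 Hz = 8 Hz.
108 Hz mod fs = 28 Hz.
28 Hz > fs/2 = 20 Hz, folds to fs − 28 Hz = 12 Hz.
92 Hz mod fs = 12 Hz.
12 Hz ≤ fs/2 = 20 Hz, appears at 12 Hz.
68 Hz mod fs = 28 Hz.
28 Hz > fs/2 = 20 Hz, folds to fs − 28 Hz = 12 Hz.
Distinct values: {8 Hz, 12 Hz}.

8 Hz, 12 Hz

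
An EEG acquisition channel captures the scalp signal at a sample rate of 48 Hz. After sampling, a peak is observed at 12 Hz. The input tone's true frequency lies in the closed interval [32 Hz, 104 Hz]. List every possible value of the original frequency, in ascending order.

36 Hz, 60 Hz, 84 Hz

Frequencies that alias to 12 Hz are k·fs ± 12 Hz for integer k ≥ 0.
k=0: 12 Hz.
k=1: 36 Hz, 60 Hz.
k=2: 84 Hz, 108 Hz.
k=3: 132 Hz, 156 Hz.
Within [32 Hz, 104 Hz]: 36 Hz, 60 Hz, 84 Hz.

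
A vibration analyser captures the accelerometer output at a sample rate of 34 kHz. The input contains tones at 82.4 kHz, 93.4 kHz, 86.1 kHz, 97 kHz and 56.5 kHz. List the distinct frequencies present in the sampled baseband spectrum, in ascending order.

fs/2 = 17 kHz.
82.4 kHz mod fs = 14.4 kHz.
14.4 kHz ≤ fs/2 = 17 kHz, appears at 14.4 kHz.
93.4 kHz mod fs = 25.4 kHz.
25.4 kHz > fs/2 = 17 kHz, folds to fs − 25.4 kHz = 8.6 kHz.
86.1 kHz mod fs = 18.1 kHz.
18.1 kHz > fs/2 = 17 kHz, folds to fs − 18.1 kHz = 15.9 kHz.
97 kHz mod fs = 29 kHz.
29 kHz > fs/2 = 17 kHz, folds to fs − 29 kHz = 5 kHz.
56.5 kHz mod fs = 22.5 kHz.
22.5 kHz > fs/2 = 17 kHz, folds to fs − 22.5 kHz = 11.5 kHz.
Distinct values: {5 kHz, 8.6 kHz, 11.5 kHz, 14.4 kHz, 15.9 kHz}.

5 kHz, 8.6 kHz, 11.5 kHz, 14.4 kHz, 15.9 kHz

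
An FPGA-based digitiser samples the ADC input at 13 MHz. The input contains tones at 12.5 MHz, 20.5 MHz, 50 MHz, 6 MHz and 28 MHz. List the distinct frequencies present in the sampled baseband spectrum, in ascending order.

0.5 MHz, 2 MHz, 5.5 MHz, 6 MHz

fs/2 = 6.5 MHz.
12.5 MHz > fs/2 = 6.5 MHz, folds to fs − 12.5 MHz = 0.5 MHz.
20.5 MHz mod fs = 7.5 MHz.
7.5 MHz > fs/2 = 6.5 MHz, folds to fs − 7.5 MHz = 5.5 MHz.
50 MHz mod fs = 11 MHz.
11 MHz > fs/2 = 6.5 MHz, folds to fs − 11 MHz = 2 MHz.
6 MHz ≤ fs/2 = 6.5 MHz, passes unchanged.
28 MHz mod fs = 2 MHz.
2 MHz ≤ fs/2 = 6.5 MHz, appears at 2 MHz.
Distinct values: {0.5 MHz, 2 MHz, 5.5 MHz, 6 MHz}.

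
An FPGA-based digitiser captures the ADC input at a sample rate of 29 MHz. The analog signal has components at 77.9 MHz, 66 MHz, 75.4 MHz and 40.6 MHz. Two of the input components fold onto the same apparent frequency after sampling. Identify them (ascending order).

40.6 MHz, 75.4 MHz

fs/2 = 14.5 MHz.
77.9 MHz mod fs = 19.9 MHz.
19.9 MHz > fs/2 = 14.5 MHz, folds to fs − 19.9 MHz = 9.1 MHz.
66 MHz mod fs = 8 MHz.
8 MHz ≤ fs/2 = 14.5 MHz, appears at 8 MHz.
75.4 MHz mod fs = 17.4 MHz.
17.4 MHz > fs/2 = 14.5 MHz, folds to fs − 17.4 MHz = 11.6 MHz.
40.6 MHz mod fs = 11.6 MHz.
11.6 MHz ≤ fs/2 = 14.5 MHz, appears at 11.6 MHz.
40.6 MHz and 75.4 MHz both map to 11.6 MHz.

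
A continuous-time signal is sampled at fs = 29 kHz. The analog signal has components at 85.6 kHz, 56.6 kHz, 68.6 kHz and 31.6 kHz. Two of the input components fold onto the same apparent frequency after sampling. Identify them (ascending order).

fs/2 = 14.5 kHz.
85.6 kHz mod fs = 27.6 kHz.
27.6 kHz > fs/2 = 14.5 kHz, folds to fs − 27.6 kHz = 1.4 kHz.
56.6 kHz mod fs = 27.6 kHz.
27.6 kHz > fs/2 = 14.5 kHz, folds to fs − 27.6 kHz = 1.4 kHz.
68.6 kHz mod fs = 10.6 kHz.
10.6 kHz ≤ fs/2 = 14.5 kHz, appears at 10.6 kHz.
31.6 kHz mod fs = 2.6 kHz.
2.6 kHz ≤ fs/2 = 14.5 kHz, appears at 2.6 kHz.
56.6 kHz and 85.6 kHz both map to 1.4 kHz.

56.6 kHz, 85.6 kHz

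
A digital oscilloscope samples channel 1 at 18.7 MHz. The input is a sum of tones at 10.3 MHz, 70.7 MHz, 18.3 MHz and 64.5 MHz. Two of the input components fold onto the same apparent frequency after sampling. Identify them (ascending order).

10.3 MHz, 64.5 MHz

fs/2 = 9.35 MHz.
10.3 MHz > fs/2 = 9.35 MHz, folds to fs − 10.3 MHz = 8.4 MHz.
70.7 MHz mod fs = 14.6 MHz.
14.6 MHz > fs/2 = 9.35 MHz, folds to fs − 14.6 MHz = 4.1 MHz.
18.3 MHz > fs/2 = 9.35 MHz, folds to fs − 18.3 MHz = 0.4 MHz.
64.5 MHz mod fs = 8.4 MHz.
8.4 MHz ≤ fs/2 = 9.35 MHz, appears at 8.4 MHz.
10.3 MHz and 64.5 MHz both map to 8.4 MHz.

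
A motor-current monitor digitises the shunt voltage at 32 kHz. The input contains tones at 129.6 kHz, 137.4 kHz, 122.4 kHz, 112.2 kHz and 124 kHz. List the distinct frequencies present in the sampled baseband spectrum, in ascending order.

1.6 kHz, 4 kHz, 5.6 kHz, 9.4 kHz, 15.8 kHz

fs/2 = 16 kHz.
129.6 kHz mod fs = 1.6 kHz.
1.6 kHz ≤ fs/2 = 16 kHz, appears at 1.6 kHz.
137.4 kHz mod fs = 9.4 kHz.
9.4 kHz ≤ fs/2 = 16 kHz, appears at 9.4 kHz.
122.4 kHz mod fs = 26.4 kHz.
26.4 kHz > fs/2 = 16 kHz, folds to fs − 26.4 kHz = 5.6 kHz.
112.2 kHz mod fs = 16.2 kHz.
16.2 kHz > fs/2 = 16 kHz, folds to fs − 16.2 kHz = 15.8 kHz.
124 kHz mod fs = 28 kHz.
28 kHz > fs/2 = 16 kHz, folds to fs − 28 kHz = 4 kHz.
Distinct values: {1.6 kHz, 4 kHz, 5.6 kHz, 9.4 kHz, 15.8 kHz}.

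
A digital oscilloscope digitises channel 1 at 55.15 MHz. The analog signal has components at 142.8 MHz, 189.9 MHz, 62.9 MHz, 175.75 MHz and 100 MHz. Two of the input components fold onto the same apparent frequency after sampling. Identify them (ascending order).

fs/2 = 27.575 MHz.
142.8 MHz mod fs = 32.5 MHz.
32.5 MHz > fs/2 = 27.575 MHz, folds to fs − 32.5 MHz = 22.65 MHz.
189.9 MHz mod fs = 24.45 MHz.
24.45 MHz ≤ fs/2 = 27.575 MHz, appears at 24.45 MHz.
62.9 MHz mod fs = 7.75 MHz.
7.75 MHz ≤ fs/2 = 27.575 MHz, appears at 7.75 MHz.
175.75 MHz mod fs = 10.3 MHz.
10.3 MHz ≤ fs/2 = 27.575 MHz, appears at 10.3 MHz.
100 MHz mod fs = 44.85 MHz.
44.85 MHz > fs/2 = 27.575 MHz, folds to fs − 44.85 MHz = 10.3 MHz.
100 MHz and 175.75 MHz both map to 10.3 MHz.

100 MHz, 175.75 MHz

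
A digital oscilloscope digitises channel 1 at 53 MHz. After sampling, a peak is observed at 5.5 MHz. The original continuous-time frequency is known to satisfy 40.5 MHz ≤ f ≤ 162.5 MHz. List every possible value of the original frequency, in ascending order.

Frequencies that alias to 5.5 MHz are k·fs ± 5.5 MHz for integer k ≥ 0.
k=0: 5.5 MHz.
k=1: 47.5 MHz, 58.5 MHz.
k=2: 100.5 MHz, 111.5 MHz.
k=3: 153.5 MHz, 164.5 MHz.
k=4: 206.5 MHz, 217.5 MHz.
Within [40.5 MHz, 162.5 MHz]: 47.5 MHz, 58.5 MHz, 100.5 MHz, 111.5 MHz, 153.5 MHz.

47.5 MHz, 58.5 MHz, 100.5 MHz, 111.5 MHz, 153.5 MHz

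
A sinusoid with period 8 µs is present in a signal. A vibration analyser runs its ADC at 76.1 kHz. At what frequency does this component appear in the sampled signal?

T = 8 µs → f = 1/T = 125 kHz.
125 kHz mod fs = 48.9 kHz.
48.9 kHz > fs/2 = 38.05 kHz, folds to fs − 48.9 kHz = 27.2 kHz.

27.2 kHz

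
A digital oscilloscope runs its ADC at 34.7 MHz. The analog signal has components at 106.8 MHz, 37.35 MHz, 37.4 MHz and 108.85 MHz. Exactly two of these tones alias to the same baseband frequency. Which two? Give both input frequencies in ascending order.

37.4 MHz, 106.8 MHz

fs/2 = 17.35 MHz.
106.8 MHz mod fs = 2.7 MHz.
2.7 MHz ≤ fs/2 = 17.35 MHz, appears at 2.7 MHz.
37.35 MHz mod fs = 2.65 MHz.
2.65 MHz ≤ fs/2 = 17.35 MHz, appears at 2.65 MHz.
37.4 MHz mod fs = 2.7 MHz.
2.7 MHz ≤ fs/2 = 17.35 MHz, appears at 2.7 MHz.
108.85 MHz mod fs = 4.75 MHz.
4.75 MHz ≤ fs/2 = 17.35 MHz, appears at 4.75 MHz.
37.4 MHz and 106.8 MHz both map to 2.7 MHz.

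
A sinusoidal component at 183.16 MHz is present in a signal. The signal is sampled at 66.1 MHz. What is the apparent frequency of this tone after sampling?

15.14 MHz

183.16 MHz mod fs = 50.96 MHz.
50.96 MHz > fs/2 = 33.05 MHz, folds to fs − 50.96 MHz = 15.14 MHz.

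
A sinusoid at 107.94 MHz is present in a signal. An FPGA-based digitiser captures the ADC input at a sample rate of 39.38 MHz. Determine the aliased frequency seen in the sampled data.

10.2 MHz

107.94 MHz mod fs = 29.18 MHz.
29.18 MHz > fs/2 = 19.69 MHz, folds to fs − 29.18 MHz = 10.2 MHz.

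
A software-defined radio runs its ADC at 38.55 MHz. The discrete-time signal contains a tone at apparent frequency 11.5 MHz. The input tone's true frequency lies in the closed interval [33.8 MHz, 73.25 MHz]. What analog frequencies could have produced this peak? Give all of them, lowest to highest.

Frequencies that alias to 11.5 MHz are k·fs ± 11.5 MHz for integer k ≥ 0.
k=0: 11.5 MHz.
k=1: 27.05 MHz, 50.05 MHz.
k=2: 65.6 MHz, 88.6 MHz.
k=3: 104.15 MHz, 127.15 MHz.
Within [33.8 MHz, 73.25 MHz]: 50.05 MHz, 65.6 MHz.

50.05 MHz, 65.6 MHz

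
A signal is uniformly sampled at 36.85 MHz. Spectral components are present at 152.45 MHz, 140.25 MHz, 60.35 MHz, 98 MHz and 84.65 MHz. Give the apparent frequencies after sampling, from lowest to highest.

5.05 MHz, 7.15 MHz, 10.95 MHz, 12.55 MHz, 13.35 MHz

fs/2 = 18.425 MHz.
152.45 MHz mod fs = 5.05 MHz.
5.05 MHz ≤ fs/2 = 18.425 MHz, appears at 5.05 MHz.
140.25 MHz mod fs = 29.7 MHz.
29.7 MHz > fs/2 = 18.425 MHz, folds to fs − 29.7 MHz = 7.15 MHz.
60.35 MHz mod fs = 23.5 MHz.
23.5 MHz > fs/2 = 18.425 MHz, folds to fs − 23.5 MHz = 13.35 MHz.
98 MHz mod fs = 24.3 MHz.
24.3 MHz > fs/2 = 18.425 MHz, folds to fs − 24.3 MHz = 12.55 MHz.
84.65 MHz mod fs = 10.95 MHz.
10.95 MHz ≤ fs/2 = 18.425 MHz, appears at 10.95 MHz.
Distinct values: {5.05 MHz, 7.15 MHz, 10.95 MHz, 12.55 MHz, 13.35 MHz}.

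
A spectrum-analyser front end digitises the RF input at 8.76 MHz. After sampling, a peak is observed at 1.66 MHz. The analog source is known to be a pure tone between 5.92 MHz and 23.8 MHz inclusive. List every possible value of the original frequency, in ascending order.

Frequencies that alias to 1.66 MHz are k·fs ± 1.66 MHz for integer k ≥ 0.
k=0: 1.66 MHz.
k=1: 7.1 MHz, 10.42 MHz.
k=2: 15.86 MHz, 19.18 MHz.
k=3: 24.62 MHz, 27.94 MHz.
Within [5.92 MHz, 23.8 MHz]: 7.1 MHz, 10.42 MHz, 15.86 MHz, 19.18 MHz.

7.1 MHz, 10.42 MHz, 15.86 MHz, 19.18 MHz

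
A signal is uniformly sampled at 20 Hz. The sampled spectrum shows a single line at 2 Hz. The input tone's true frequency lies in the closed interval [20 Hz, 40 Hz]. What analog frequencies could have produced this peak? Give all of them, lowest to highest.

22 Hz, 38 Hz

Frequencies that alias to 2 Hz are k·fs ± 2 Hz for integer k ≥ 0.
k=0: 2 Hz.
k=1: 18 Hz, 22 Hz.
k=2: 38 Hz, 42 Hz.
k=3: 58 Hz, 62 Hz.
Within [20 Hz, 40 Hz]: 22 Hz, 38 Hz.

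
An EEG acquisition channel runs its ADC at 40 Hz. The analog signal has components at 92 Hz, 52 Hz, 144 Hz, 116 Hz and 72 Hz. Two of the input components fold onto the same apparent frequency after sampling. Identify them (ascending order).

52 Hz, 92 Hz

fs/2 = 20 Hz.
92 Hz mod fs = 12 Hz.
12 Hz ≤ fs/2 = 20 Hz, appears at 12 Hz.
52 Hz mod fs = 12 Hz.
12 Hz ≤ fs/2 = 20 Hz, appears at 12 Hz.
144 Hz mod fs = 24 Hz.
24 Hz > fs/2 = 20 Hz, folds to fs − 24 Hz = 16 Hz.
116 Hz mod fs = 36 Hz.
36 Hz > fs/2 = 20 Hz, folds to fs − 36 Hz = 4 Hz.
72 Hz mod fs = 32 Hz.
32 Hz > fs/2 = 20 Hz, folds to fs − 32 Hz = 8 Hz.
52 Hz and 92 Hz both map to 12 Hz.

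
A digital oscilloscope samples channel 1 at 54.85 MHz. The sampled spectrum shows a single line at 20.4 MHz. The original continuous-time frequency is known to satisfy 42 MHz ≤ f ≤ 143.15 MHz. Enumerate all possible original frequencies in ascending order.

75.25 MHz, 89.3 MHz, 130.1 MHz

Frequencies that alias to 20.4 MHz are k·fs ± 20.4 MHz for integer k ≥ 0.
k=0: 20.4 MHz.
k=1: 34.45 MHz, 75.25 MHz.
k=2: 89.3 MHz, 130.1 MHz.
k=3: 144.15 MHz, 184.95 MHz.
Within [42 MHz, 143.15 MHz]: 75.25 MHz, 89.3 MHz, 130.1 MHz.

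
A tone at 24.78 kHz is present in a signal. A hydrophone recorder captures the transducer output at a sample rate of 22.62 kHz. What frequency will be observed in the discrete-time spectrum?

24.78 kHz mod fs = 2.16 kHz.
2.16 kHz ≤ fs/2 = 11.31 kHz, appears at 2.16 kHz.

2.16 kHz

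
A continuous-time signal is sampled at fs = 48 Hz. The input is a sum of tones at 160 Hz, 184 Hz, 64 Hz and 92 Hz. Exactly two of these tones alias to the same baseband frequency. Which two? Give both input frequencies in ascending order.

fs/2 = 24 Hz.
160 Hz mod fs = 16 Hz.
16 Hz ≤ fs/2 = 24 Hz, appears at 16 Hz.
184 Hz mod fs = 40 Hz.
40 Hz > fs/2 = 24 Hz, folds to fs − 40 Hz = 8 Hz.
64 Hz mod fs = 16 Hz.
16 Hz ≤ fs/2 = 24 Hz, appears at 16 Hz.
92 Hz mod fs = 44 Hz.
44 Hz > fs/2 = 24 Hz, folds to fs − 44 Hz = 4 Hz.
64 Hz and 160 Hz both map to 16 Hz.

64 Hz, 160 Hz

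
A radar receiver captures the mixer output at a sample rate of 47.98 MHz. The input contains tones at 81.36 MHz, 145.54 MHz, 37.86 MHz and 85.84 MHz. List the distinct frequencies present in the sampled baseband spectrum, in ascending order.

1.6 MHz, 10.12 MHz, 14.6 MHz

fs/2 = 23.99 MHz.
81.36 MHz mod fs = 33.38 MHz.
33.38 MHz > fs/2 = 23.99 MHz, folds to fs − 33.38 MHz = 14.6 MHz.
145.54 MHz mod fs = 1.6 MHz.
1.6 MHz ≤ fs/2 = 23.99 MHz, appears at 1.6 MHz.
37.86 MHz > fs/2 = 23.99 MHz, folds to fs − 37.86 MHz = 10.12 MHz.
85.84 MHz mod fs = 37.86 MHz.
37.86 MHz > fs/2 = 23.99 MHz, folds to fs − 37.86 MHz = 10.12 MHz.
Distinct values: {1.6 MHz, 10.12 MHz, 14.6 MHz}.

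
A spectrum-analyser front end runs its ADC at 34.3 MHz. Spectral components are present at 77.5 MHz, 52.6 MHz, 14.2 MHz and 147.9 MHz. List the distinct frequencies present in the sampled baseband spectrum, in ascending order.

fs/2 = 17.15 MHz.
77.5 MHz mod fs = 8.9 MHz.
8.9 MHz ≤ fs/2 = 17.15 MHz, appears at 8.9 MHz.
52.6 MHz mod fs = 18.3 MHz.
18.3 MHz > fs/2 = 17.15 MHz, folds to fs − 18.3 MHz = 16 MHz.
14.2 MHz ≤ fs/2 = 17.15 MHz, passes unchanged.
147.9 MHz mod fs = 10.7 MHz.
10.7 MHz ≤ fs/2 = 17.15 MHz, appears at 10.7 MHz.
Distinct values: {8.9 MHz, 10.7 MHz, 14.2 MHz, 16 MHz}.

8.9 MHz, 10.7 MHz, 14.2 MHz, 16 MHz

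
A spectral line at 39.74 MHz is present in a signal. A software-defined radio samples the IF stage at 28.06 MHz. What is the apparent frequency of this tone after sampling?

11.68 MHz

39.74 MHz mod fs = 11.68 MHz.
11.68 MHz ≤ fs/2 = 14.03 MHz, appears at 11.68 MHz.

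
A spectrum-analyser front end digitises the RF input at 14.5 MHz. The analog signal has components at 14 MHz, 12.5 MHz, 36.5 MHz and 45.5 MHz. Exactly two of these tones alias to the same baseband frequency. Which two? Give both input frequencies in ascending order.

12.5 MHz, 45.5 MHz

fs/2 = 7.25 MHz.
14 MHz > fs/2 = 7.25 MHz, folds to fs − 14 MHz = 0.5 MHz.
12.5 MHz > fs/2 = 7.25 MHz, folds to fs − 12.5 MHz = 2 MHz.
36.5 MHz mod fs = 7.5 MHz.
7.5 MHz > fs/2 = 7.25 MHz, folds to fs − 7.5 MHz = 7 MHz.
45.5 MHz mod fs = 2 MHz.
2 MHz ≤ fs/2 = 7.25 MHz, appears at 2 MHz.
12.5 MHz and 45.5 MHz both map to 2 MHz.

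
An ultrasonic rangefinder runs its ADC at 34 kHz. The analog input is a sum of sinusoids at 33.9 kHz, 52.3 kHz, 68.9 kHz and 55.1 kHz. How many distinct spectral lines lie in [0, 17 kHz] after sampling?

fs/2 = 17 kHz.
33.9 kHz > fs/2 = 17 kHz, folds to fs − 33.9 kHz = 0.1 kHz.
52.3 kHz mod fs = 18.3 kHz.
18.3 kHz > fs/2 = 17 kHz, folds to fs − 18.3 kHz = 15.7 kHz.
68.9 kHz mod fs = 0.9 kHz.
0.9 kHz ≤ fs/2 = 17 kHz, appears at 0.9 kHz.
55.1 kHz mod fs = 21.1 kHz.
21.1 kHz > fs/2 = 17 kHz, folds to fs − 21.1 kHz = 12.9 kHz.
Distinct values: {0.1 kHz, 0.9 kHz, 12.9 kHz, 15.7 kHz} → 4.

4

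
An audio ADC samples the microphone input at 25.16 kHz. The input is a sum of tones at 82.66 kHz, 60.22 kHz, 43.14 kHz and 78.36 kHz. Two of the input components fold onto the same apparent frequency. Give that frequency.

fs/2 = 12.58 kHz.
82.66 kHz mod fs = 7.18 kHz.
7.18 kHz ≤ fs/2 = 12.58 kHz, appears at 7.18 kHz.
60.22 kHz mod fs = 9.9 kHz.
9.9 kHz ≤ fs/2 = 12.58 kHz, appears at 9.9 kHz.
43.14 kHz mod fs = 17.98 kHz.
17.98 kHz > fs/2 = 12.58 kHz, folds to fs − 17.98 kHz = 7.18 kHz.
78.36 kHz mod fs = 2.88 kHz.
2.88 kHz ≤ fs/2 = 12.58 kHz, appears at 2.88 kHz.
43.14 kHz and 82.66 kHz both map to 7.18 kHz.

7.18 kHz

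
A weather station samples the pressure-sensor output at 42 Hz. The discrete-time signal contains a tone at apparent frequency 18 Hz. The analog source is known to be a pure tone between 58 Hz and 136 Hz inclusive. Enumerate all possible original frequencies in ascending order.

60 Hz, 66 Hz, 102 Hz, 108 Hz

Frequencies that alias to 18 Hz are k·fs ± 18 Hz for integer k ≥ 0.
k=0: 18 Hz.
k=1: 24 Hz, 60 Hz.
k=2: 66 Hz, 102 Hz.
k=3: 108 Hz, 144 Hz.
k=4: 150 Hz, 186 Hz.
Within [58 Hz, 136 Hz]: 60 Hz, 66 Hz, 102 Hz, 108 Hz.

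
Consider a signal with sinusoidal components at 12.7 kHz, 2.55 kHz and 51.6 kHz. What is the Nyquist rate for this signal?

103.2 kHz

Highest-frequency component: 51.6 kHz.
Nyquist rate = 2 × 51.6 kHz = 103.2 kHz.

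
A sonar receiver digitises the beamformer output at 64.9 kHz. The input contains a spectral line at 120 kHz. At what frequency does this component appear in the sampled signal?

9.8 kHz

120 kHz mod fs = 55.1 kHz.
55.1 kHz > fs/2 = 32.45 kHz, folds to fs − 55.1 kHz = 9.8 kHz.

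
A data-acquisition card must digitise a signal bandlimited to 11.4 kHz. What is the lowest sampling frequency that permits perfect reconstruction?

Nyquist rate = 2 × 11.4 kHz = 22.8 kHz.

22.8 kHz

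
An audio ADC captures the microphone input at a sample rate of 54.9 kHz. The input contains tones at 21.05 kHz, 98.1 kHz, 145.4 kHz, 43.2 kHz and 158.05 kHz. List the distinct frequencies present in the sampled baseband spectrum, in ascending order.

fs/2 = 27.45 kHz.
21.05 kHz ≤ fs/2 = 27.45 kHz, passes unchanged.
98.1 kHz mod fs = 43.2 kHz.
43.2 kHz > fs/2 = 27.45 kHz, folds to fs − 43.2 kHz = 11.7 kHz.
145.4 kHz mod fs = 35.6 kHz.
35.6 kHz > fs/2 = 27.45 kHz, folds to fs − 35.6 kHz = 19.3 kHz.
43.2 kHz > fs/2 = 27.45 kHz, folds to fs − 43.2 kHz = 11.7 kHz.
158.05 kHz mod fs = 48.25 kHz.
48.25 kHz > fs/2 = 27.45 kHz, folds to fs − 48.25 kHz = 6.65 kHz.
Distinct values: {6.65 kHz, 11.7 kHz, 19.3 kHz, 21.05 kHz}.

6.65 kHz, 11.7 kHz, 19.3 kHz, 21.05 kHz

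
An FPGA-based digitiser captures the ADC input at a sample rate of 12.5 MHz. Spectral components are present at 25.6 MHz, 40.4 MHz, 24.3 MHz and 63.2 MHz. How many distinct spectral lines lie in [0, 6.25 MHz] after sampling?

3

fs/2 = 6.25 MHz.
25.6 MHz mod fs = 0.6 MHz.
0.6 MHz ≤ fs/2 = 6.25 MHz, appears at 0.6 MHz.
40.4 MHz mod fs = 2.9 MHz.
2.9 MHz ≤ fs/2 = 6.25 MHz, appears at 2.9 MHz.
24.3 MHz mod fs = 11.8 MHz.
11.8 MHz > fs/2 = 6.25 MHz, folds to fs − 11.8 MHz = 0.7 MHz.
63.2 MHz mod fs = 0.7 MHz.
0.7 MHz ≤ fs/2 = 6.25 MHz, appears at 0.7 MHz.
Distinct values: {0.6 MHz, 0.7 MHz, 2.9 MHz} → 3.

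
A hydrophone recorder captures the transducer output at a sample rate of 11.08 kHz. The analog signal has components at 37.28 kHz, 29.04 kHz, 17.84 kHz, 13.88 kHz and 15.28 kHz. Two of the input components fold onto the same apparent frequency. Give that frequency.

4.2 kHz

fs/2 = 5.54 kHz.
37.28 kHz mod fs = 4.04 kHz.
4.04 kHz ≤ fs/2 = 5.54 kHz, appears at 4.04 kHz.
29.04 kHz mod fs = 6.88 kHz.
6.88 kHz > fs/2 = 5.54 kHz, folds to fs − 6.88 kHz = 4.2 kHz.
17.84 kHz mod fs = 6.76 kHz.
6.76 kHz > fs/2 = 5.54 kHz, folds to fs − 6.76 kHz = 4.32 kHz.
13.88 kHz mod fs = 2.8 kHz.
2.8 kHz ≤ fs/2 = 5.54 kHz, appears at 2.8 kHz.
15.28 kHz mod fs = 4.2 kHz.
4.2 kHz ≤ fs/2 = 5.54 kHz, appears at 4.2 kHz.
15.28 kHz and 29.04 kHz both map to 4.2 kHz.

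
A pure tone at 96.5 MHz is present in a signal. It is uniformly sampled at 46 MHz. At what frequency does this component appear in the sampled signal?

4.5 MHz

96.5 MHz mod fs = 4.5 MHz.
4.5 MHz ≤ fs/2 = 23 MHz, appears at 4.5 MHz.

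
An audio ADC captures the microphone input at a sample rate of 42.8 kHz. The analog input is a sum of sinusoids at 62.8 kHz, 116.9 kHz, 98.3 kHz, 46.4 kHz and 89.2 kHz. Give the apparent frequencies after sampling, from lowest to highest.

3.6 kHz, 11.5 kHz, 12.7 kHz, 20 kHz

fs/2 = 21.4 kHz.
62.8 kHz mod fs = 20 kHz.
20 kHz ≤ fs/2 = 21.4 kHz, appears at 20 kHz.
116.9 kHz mod fs = 31.3 kHz.
31.3 kHz > fs/2 = 21.4 kHz, folds to fs − 31.3 kHz = 11.5 kHz.
98.3 kHz mod fs = 12.7 kHz.
12.7 kHz ≤ fs/2 = 21.4 kHz, appears at 12.7 kHz.
46.4 kHz mod fs = 3.6 kHz.
3.6 kHz ≤ fs/2 = 21.4 kHz, appears at 3.6 kHz.
89.2 kHz mod fs = 3.6 kHz.
3.6 kHz ≤ fs/2 = 21.4 kHz, appears at 3.6 kHz.
Distinct values: {3.6 kHz, 11.5 kHz, 12.7 kHz, 20 kHz}.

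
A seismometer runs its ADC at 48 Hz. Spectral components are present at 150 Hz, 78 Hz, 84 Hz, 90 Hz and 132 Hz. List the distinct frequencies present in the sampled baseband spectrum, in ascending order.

fs/2 = 24 Hz.
150 Hz mod fs = 6 Hz.
6 Hz ≤ fs/2 = 24 Hz, appears at 6 Hz.
78 Hz mod fs = 30 Hz.
30 Hz > fs/2 = 24 Hz, folds to fs − 30 Hz = 18 Hz.
84 Hz mod fs = 36 Hz.
36 Hz > fs/2 = 24 Hz, folds to fs − 36 Hz = 12 Hz.
90 Hz mod fs = 42 Hz.
42 Hz > fs/2 = 24 Hz, folds to fs − 42 Hz = 6 Hz.
132 Hz mod fs = 36 Hz.
36 Hz > fs/2 = 24 Hz, folds to fs − 36 Hz = 12 Hz.
Distinct values: {6 Hz, 12 Hz, 18 Hz}.

6 Hz, 12 Hz, 18 Hz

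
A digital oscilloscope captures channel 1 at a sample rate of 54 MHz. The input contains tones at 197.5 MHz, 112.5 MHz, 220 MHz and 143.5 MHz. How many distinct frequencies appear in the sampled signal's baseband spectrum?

3

fs/2 = 27 MHz.
197.5 MHz mod fs = 35.5 MHz.
35.5 MHz > fs/2 = 27 MHz, folds to fs − 35.5 MHz = 18.5 MHz.
112.5 MHz mod fs = 4.5 MHz.
4.5 MHz ≤ fs/2 = 27 MHz, appears at 4.5 MHz.
220 MHz mod fs = 4 MHz.
4 MHz ≤ fs/2 = 27 MHz, appears at 4 MHz.
143.5 MHz mod fs = 35.5 MHz.
35.5 MHz > fs/2 = 27 MHz, folds to fs − 35.5 MHz = 18.5 MHz.
Distinct values: {4 MHz, 4.5 MHz, 18.5 MHz} → 3.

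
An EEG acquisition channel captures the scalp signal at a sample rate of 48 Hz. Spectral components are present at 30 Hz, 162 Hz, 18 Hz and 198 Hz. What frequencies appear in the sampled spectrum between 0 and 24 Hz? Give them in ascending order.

fs/2 = 24 Hz.
30 Hz > fs/2 = 24 Hz, folds to fs − 30 Hz = 18 Hz.
162 Hz mod fs = 18 Hz.
18 Hz ≤ fs/2 = 24 Hz, appears at 18 Hz.
18 Hz ≤ fs/2 = 24 Hz, passes unchanged.
198 Hz mod fs = 6 Hz.
6 Hz ≤ fs/2 = 24 Hz, appears at 6 Hz.
Distinct values: {6 Hz, 18 Hz}.

6 Hz, 18 Hz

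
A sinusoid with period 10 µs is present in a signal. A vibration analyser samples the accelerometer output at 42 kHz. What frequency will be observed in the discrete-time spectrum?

16 kHz

T = 10 µs → f = 1/T = 100 kHz.
100 kHz mod fs = 16 kHz.
16 kHz ≤ fs/2 = 21 kHz, appears at 16 kHz.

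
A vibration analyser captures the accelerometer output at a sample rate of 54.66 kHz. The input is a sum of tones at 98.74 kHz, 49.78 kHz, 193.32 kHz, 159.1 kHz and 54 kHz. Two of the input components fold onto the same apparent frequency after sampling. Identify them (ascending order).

fs/2 = 27.33 kHz.
98.74 kHz mod fs = 44.08 kHz.
44.08 kHz > fs/2 = 27.33 kHz, folds to fs − 44.08 kHz = 10.58 kHz.
49.78 kHz > fs/2 = 27.33 kHz, folds to fs − 49.78 kHz = 4.88 kHz.
193.32 kHz mod fs = 29.34 kHz.
29.34 kHz > fs/2 = 27.33 kHz, folds to fs − 29.34 kHz = 25.32 kHz.
159.1 kHz mod fs = 49.78 kHz.
49.78 kHz > fs/2 = 27.33 kHz, folds to fs − 49.78 kHz = 4.88 kHz.
54 kHz > fs/2 = 27.33 kHz, folds to fs − 54 kHz = 0.66 kHz.
49.78 kHz and 159.1 kHz both map to 4.88 kHz.

49.78 kHz, 159.1 kHz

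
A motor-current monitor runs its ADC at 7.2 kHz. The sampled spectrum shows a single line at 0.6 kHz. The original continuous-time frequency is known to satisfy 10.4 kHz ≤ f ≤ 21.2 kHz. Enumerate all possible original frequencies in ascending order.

Frequencies that alias to 0.6 kHz are k·fs ± 0.6 kHz for integer k ≥ 0.
k=0: 0.6 kHz.
k=1: 6.6 kHz, 7.8 kHz.
k=2: 13.8 kHz, 15 kHz.
k=3: 21 kHz, 22.2 kHz.
k=4: 28.2 kHz, 29.4 kHz.
Within [10.4 kHz, 21.2 kHz]: 13.8 kHz, 15 kHz, 21 kHz.

13.8 kHz, 15 kHz, 21 kHz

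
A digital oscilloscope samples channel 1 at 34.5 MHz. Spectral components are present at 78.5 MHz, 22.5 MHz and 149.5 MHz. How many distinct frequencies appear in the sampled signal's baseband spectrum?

fs/2 = 17.25 MHz.
78.5 MHz mod fs = 9.5 MHz.
9.5 MHz ≤ fs/2 = 17.25 MHz, appears at 9.5 MHz.
22.5 MHz > fs/2 = 17.25 MHz, folds to fs − 22.5 MHz = 12 MHz.
149.5 MHz mod fs = 11.5 MHz.
11.5 MHz ≤ fs/2 = 17.25 MHz, appears at 11.5 MHz.
Distinct values: {9.5 MHz, 11.5 MHz, 12 MHz} → 3.

3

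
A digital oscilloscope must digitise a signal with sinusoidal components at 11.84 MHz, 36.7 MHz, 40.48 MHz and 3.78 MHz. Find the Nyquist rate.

80.96 MHz

Highest-frequency component: 40.48 MHz.
Nyquist rate = 2 × 40.48 MHz = 80.96 MHz.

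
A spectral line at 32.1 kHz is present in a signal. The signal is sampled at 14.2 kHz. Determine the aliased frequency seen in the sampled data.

3.7 kHz

32.1 kHz mod fs = 3.7 kHz.
3.7 kHz ≤ fs/2 = 7.1 kHz, appears at 3.7 kHz.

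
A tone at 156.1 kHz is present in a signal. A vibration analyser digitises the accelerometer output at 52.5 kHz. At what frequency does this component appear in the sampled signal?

1.4 kHz

156.1 kHz mod fs = 51.1 kHz.
51.1 kHz > fs/2 = 26.25 kHz, folds to fs − 51.1 kHz = 1.4 kHz.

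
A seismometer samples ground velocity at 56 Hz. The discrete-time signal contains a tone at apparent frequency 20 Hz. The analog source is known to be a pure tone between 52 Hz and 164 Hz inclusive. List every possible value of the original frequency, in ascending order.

76 Hz, 92 Hz, 132 Hz, 148 Hz

Frequencies that alias to 20 Hz are k·fs ± 20 Hz for integer k ≥ 0.
k=0: 20 Hz.
k=1: 36 Hz, 76 Hz.
k=2: 92 Hz, 132 Hz.
k=3: 148 Hz, 188 Hz.
k=4: 204 Hz, 244 Hz.
Within [52 Hz, 164 Hz]: 76 Hz, 92 Hz, 132 Hz, 148 Hz.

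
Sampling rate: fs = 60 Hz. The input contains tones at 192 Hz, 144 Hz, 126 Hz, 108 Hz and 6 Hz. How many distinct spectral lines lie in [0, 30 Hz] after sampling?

3

fs/2 = 30 Hz.
192 Hz mod fs = 12 Hz.
12 Hz ≤ fs/2 = 30 Hz, appears at 12 Hz.
144 Hz mod fs = 24 Hz.
24 Hz ≤ fs/2 = 30 Hz, appears at 24 Hz.
126 Hz mod fs = 6 Hz.
6 Hz ≤ fs/2 = 30 Hz, appears at 6 Hz.
108 Hz mod fs = 48 Hz.
48 Hz > fs/2 = 30 Hz, folds to fs − 48 Hz = 12 Hz.
6 Hz ≤ fs/2 = 30 Hz, passes unchanged.
Distinct values: {6 Hz, 12 Hz, 24 Hz} → 3.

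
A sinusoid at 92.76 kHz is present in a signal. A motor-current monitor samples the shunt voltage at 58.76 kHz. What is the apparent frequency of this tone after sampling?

92.76 kHz mod fs = 34 kHz.
34 kHz > fs/2 = 29.38 kHz, folds to fs − 34 kHz = 24.76 kHz.

24.76 kHz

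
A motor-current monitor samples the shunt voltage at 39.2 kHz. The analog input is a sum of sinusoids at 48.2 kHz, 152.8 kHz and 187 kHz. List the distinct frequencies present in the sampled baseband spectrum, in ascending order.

fs/2 = 19.6 kHz.
48.2 kHz mod fs = 9 kHz.
9 kHz ≤ fs/2 = 19.6 kHz, appears at 9 kHz.
152.8 kHz mod fs = 35.2 kHz.
35.2 kHz > fs/2 = 19.6 kHz, folds to fs − 35.2 kHz = 4 kHz.
187 kHz mod fs = 30.2 kHz.
30.2 kHz > fs/2 = 19.6 kHz, folds to fs − 30.2 kHz = 9 kHz.
Distinct values: {4 kHz, 9 kHz}.

4 kHz, 9 kHz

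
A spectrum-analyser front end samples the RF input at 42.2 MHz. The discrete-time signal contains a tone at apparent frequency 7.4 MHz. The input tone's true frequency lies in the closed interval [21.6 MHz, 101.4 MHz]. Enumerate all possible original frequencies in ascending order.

34.8 MHz, 49.6 MHz, 77 MHz, 91.8 MHz

Frequencies that alias to 7.4 MHz are k·fs ± 7.4 MHz for integer k ≥ 0.
k=0: 7.4 MHz.
k=1: 34.8 MHz, 49.6 MHz.
k=2: 77 MHz, 91.8 MHz.
k=3: 119.2 MHz, 134 MHz.
Within [21.6 MHz, 101.4 MHz]: 34.8 MHz, 49.6 MHz, 77 MHz, 91.8 MHz.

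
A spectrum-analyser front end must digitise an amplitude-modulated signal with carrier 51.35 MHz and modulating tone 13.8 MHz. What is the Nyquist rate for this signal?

AM sidebands sit at fc ± fm = 37.55 MHz and 65.15 MHz.
Highest-frequency component: 65.15 MHz.
Nyquist rate = 2 × 65.15 MHz = 130.3 MHz.

130.3 MHz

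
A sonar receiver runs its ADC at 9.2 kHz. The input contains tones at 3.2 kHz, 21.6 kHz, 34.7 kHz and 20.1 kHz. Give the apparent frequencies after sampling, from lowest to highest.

1.7 kHz, 2.1 kHz, 3.2 kHz

fs/2 = 4.6 kHz.
3.2 kHz ≤ fs/2 = 4.6 kHz, passes unchanged.
21.6 kHz mod fs = 3.2 kHz.
3.2 kHz ≤ fs/2 = 4.6 kHz, appears at 3.2 kHz.
34.7 kHz mod fs = 7.1 kHz.
7.1 kHz > fs/2 = 4.6 kHz, folds to fs − 7.1 kHz = 2.1 kHz.
20.1 kHz mod fs = 1.7 kHz.
1.7 kHz ≤ fs/2 = 4.6 kHz, appears at 1.7 kHz.
Distinct values: {1.7 kHz, 2.1 kHz, 3.2 kHz}.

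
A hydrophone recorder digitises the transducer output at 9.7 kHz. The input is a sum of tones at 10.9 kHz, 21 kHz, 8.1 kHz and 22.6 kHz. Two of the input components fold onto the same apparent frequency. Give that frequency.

fs/2 = 4.85 kHz.
10.9 kHz mod fs = 1.2 kHz.
1.2 kHz ≤ fs/2 = 4.85 kHz, appears at 1.2 kHz.
21 kHz mod fs = 1.6 kHz.
1.6 kHz ≤ fs/2 = 4.85 kHz, appears at 1.6 kHz.
8.1 kHz > fs/2 = 4.85 kHz, folds to fs − 8.1 kHz = 1.6 kHz.
22.6 kHz mod fs = 3.2 kHz.
3.2 kHz ≤ fs/2 = 4.85 kHz, appears at 3.2 kHz.
8.1 kHz and 21 kHz both map to 1.6 kHz.

1.6 kHz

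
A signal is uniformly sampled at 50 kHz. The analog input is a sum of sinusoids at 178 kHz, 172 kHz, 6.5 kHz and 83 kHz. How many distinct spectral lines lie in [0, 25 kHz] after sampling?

fs/2 = 25 kHz.
178 kHz mod fs = 28 kHz.
28 kHz > fs/2 = 25 kHz, folds to fs − 28 kHz = 22 kHz.
172 kHz mod fs = 22 kHz.
22 kHz ≤ fs/2 = 25 kHz, appears at 22 kHz.
6.5 kHz ≤ fs/2 = 25 kHz, passes unchanged.
83 kHz mod fs = 33 kHz.
33 kHz > fs/2 = 25 kHz, folds to fs − 33 kHz = 17 kHz.
Distinct values: {6.5 kHz, 17 kHz, 22 kHz} → 3.

3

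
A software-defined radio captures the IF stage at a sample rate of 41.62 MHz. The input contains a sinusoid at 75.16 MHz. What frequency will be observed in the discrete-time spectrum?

8.08 MHz

75.16 MHz mod fs = 33.54 MHz.
33.54 MHz > fs/2 = 20.81 MHz, folds to fs − 33.54 MHz = 8.08 MHz.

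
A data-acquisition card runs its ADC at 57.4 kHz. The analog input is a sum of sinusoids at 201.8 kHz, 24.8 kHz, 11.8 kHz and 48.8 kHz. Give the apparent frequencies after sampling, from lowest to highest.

fs/2 = 28.7 kHz.
201.8 kHz mod fs = 29.6 kHz.
29.6 kHz > fs/2 = 28.7 kHz, folds to fs − 29.6 kHz = 27.8 kHz.
24.8 kHz ≤ fs/2 = 28.7 kHz, passes unchanged.
11.8 kHz ≤ fs/2 = 28.7 kHz, passes unchanged.
48.8 kHz > fs/2 = 28.7 kHz, folds to fs − 48.8 kHz = 8.6 kHz.
Distinct values: {8.6 kHz, 11.8 kHz, 24.8 kHz, 27.8 kHz}.

8.6 kHz, 11.8 kHz, 24.8 kHz, 27.8 kHz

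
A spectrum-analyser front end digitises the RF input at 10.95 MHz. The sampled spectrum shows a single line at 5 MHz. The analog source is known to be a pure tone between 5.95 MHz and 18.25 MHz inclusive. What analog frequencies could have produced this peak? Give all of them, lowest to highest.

5.95 MHz, 15.95 MHz, 16.9 MHz

Frequencies that alias to 5 MHz are k·fs ± 5 MHz for integer k ≥ 0.
k=0: 5 MHz.
k=1: 5.95 MHz, 15.95 MHz.
k=2: 16.9 MHz, 26.9 MHz.
k=3: 27.85 MHz, 37.85 MHz.
Within [5.95 MHz, 18.25 MHz]: 5.95 MHz, 15.95 MHz, 16.9 MHz.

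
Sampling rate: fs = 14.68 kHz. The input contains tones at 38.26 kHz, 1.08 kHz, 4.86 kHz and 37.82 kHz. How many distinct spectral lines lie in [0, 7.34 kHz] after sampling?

4

fs/2 = 7.34 kHz.
38.26 kHz mod fs = 8.9 kHz.
8.9 kHz > fs/2 = 7.34 kHz, folds to fs − 8.9 kHz = 5.78 kHz.
1.08 kHz ≤ fs/2 = 7.34 kHz, passes unchanged.
4.86 kHz ≤ fs/2 = 7.34 kHz, passes unchanged.
37.82 kHz mod fs = 8.46 kHz.
8.46 kHz > fs/2 = 7.34 kHz, folds to fs − 8.46 kHz = 6.22 kHz.
Distinct values: {1.08 kHz, 4.86 kHz, 5.78 kHz, 6.22 kHz} → 4.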